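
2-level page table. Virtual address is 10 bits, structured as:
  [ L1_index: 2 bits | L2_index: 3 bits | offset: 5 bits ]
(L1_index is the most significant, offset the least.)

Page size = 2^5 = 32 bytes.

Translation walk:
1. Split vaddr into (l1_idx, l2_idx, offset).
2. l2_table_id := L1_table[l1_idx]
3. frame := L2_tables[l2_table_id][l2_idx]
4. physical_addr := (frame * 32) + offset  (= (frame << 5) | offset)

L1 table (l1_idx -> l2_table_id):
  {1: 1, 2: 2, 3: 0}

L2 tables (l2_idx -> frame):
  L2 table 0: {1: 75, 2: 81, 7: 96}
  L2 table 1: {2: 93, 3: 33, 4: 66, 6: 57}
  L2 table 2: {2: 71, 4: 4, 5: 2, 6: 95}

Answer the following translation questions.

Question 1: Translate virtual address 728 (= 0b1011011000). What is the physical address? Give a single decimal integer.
Answer: 3064

Derivation:
vaddr = 728 = 0b1011011000
Split: l1_idx=2, l2_idx=6, offset=24
L1[2] = 2
L2[2][6] = 95
paddr = 95 * 32 + 24 = 3064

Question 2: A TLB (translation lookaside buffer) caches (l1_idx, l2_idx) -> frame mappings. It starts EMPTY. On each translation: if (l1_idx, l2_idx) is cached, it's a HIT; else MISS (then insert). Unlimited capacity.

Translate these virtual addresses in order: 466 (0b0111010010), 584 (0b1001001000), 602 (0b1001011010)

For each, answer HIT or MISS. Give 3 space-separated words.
Answer: MISS MISS HIT

Derivation:
vaddr=466: (1,6) not in TLB -> MISS, insert
vaddr=584: (2,2) not in TLB -> MISS, insert
vaddr=602: (2,2) in TLB -> HIT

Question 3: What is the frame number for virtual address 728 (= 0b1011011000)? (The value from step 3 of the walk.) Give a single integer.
vaddr = 728: l1_idx=2, l2_idx=6
L1[2] = 2; L2[2][6] = 95

Answer: 95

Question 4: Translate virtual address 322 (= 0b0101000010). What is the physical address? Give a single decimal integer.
Answer: 2978

Derivation:
vaddr = 322 = 0b0101000010
Split: l1_idx=1, l2_idx=2, offset=2
L1[1] = 1
L2[1][2] = 93
paddr = 93 * 32 + 2 = 2978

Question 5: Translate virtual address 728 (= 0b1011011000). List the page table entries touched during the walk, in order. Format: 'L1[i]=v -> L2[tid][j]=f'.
vaddr = 728 = 0b1011011000
Split: l1_idx=2, l2_idx=6, offset=24

Answer: L1[2]=2 -> L2[2][6]=95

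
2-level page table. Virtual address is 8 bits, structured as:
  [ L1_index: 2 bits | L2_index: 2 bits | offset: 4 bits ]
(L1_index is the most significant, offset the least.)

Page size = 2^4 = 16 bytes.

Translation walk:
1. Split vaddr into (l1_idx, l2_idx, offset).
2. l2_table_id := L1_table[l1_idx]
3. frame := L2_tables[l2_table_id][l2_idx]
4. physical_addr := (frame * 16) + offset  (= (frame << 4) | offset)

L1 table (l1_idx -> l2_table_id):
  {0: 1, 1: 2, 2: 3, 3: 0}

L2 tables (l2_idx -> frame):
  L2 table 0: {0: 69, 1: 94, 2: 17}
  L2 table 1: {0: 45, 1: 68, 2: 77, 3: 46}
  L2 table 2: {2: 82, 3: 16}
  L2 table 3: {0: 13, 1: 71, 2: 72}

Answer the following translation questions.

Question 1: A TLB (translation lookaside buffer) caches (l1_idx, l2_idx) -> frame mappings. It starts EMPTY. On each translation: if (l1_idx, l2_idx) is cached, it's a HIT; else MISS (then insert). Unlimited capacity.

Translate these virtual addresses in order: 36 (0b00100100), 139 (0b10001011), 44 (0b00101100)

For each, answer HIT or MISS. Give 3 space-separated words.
vaddr=36: (0,2) not in TLB -> MISS, insert
vaddr=139: (2,0) not in TLB -> MISS, insert
vaddr=44: (0,2) in TLB -> HIT

Answer: MISS MISS HIT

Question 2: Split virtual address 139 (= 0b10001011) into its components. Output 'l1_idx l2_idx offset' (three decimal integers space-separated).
Answer: 2 0 11

Derivation:
vaddr = 139 = 0b10001011
  top 2 bits -> l1_idx = 2
  next 2 bits -> l2_idx = 0
  bottom 4 bits -> offset = 11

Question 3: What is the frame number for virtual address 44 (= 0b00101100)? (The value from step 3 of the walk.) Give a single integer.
Answer: 77

Derivation:
vaddr = 44: l1_idx=0, l2_idx=2
L1[0] = 1; L2[1][2] = 77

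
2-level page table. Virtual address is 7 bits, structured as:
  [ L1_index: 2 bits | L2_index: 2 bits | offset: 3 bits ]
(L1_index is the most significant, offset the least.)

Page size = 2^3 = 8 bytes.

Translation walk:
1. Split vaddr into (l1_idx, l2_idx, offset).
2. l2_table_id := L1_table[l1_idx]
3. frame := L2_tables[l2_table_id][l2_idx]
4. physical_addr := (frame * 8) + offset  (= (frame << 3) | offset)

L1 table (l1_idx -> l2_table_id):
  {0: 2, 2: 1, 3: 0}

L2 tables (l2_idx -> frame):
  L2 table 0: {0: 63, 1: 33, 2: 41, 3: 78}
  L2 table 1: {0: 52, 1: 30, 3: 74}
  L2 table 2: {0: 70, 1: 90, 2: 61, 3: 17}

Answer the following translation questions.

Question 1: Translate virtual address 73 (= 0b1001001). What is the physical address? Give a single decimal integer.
vaddr = 73 = 0b1001001
Split: l1_idx=2, l2_idx=1, offset=1
L1[2] = 1
L2[1][1] = 30
paddr = 30 * 8 + 1 = 241

Answer: 241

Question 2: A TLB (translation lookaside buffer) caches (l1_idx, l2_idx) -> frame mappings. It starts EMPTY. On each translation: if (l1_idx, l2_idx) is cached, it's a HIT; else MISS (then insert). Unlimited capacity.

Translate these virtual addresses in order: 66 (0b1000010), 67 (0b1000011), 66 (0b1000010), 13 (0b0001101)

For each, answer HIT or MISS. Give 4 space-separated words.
vaddr=66: (2,0) not in TLB -> MISS, insert
vaddr=67: (2,0) in TLB -> HIT
vaddr=66: (2,0) in TLB -> HIT
vaddr=13: (0,1) not in TLB -> MISS, insert

Answer: MISS HIT HIT MISS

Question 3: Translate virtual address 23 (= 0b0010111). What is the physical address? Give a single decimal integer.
vaddr = 23 = 0b0010111
Split: l1_idx=0, l2_idx=2, offset=7
L1[0] = 2
L2[2][2] = 61
paddr = 61 * 8 + 7 = 495

Answer: 495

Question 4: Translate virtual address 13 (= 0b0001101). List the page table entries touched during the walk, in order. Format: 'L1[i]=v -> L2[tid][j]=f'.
vaddr = 13 = 0b0001101
Split: l1_idx=0, l2_idx=1, offset=5

Answer: L1[0]=2 -> L2[2][1]=90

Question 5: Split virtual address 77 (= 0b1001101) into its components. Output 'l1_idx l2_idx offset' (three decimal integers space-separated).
vaddr = 77 = 0b1001101
  top 2 bits -> l1_idx = 2
  next 2 bits -> l2_idx = 1
  bottom 3 bits -> offset = 5

Answer: 2 1 5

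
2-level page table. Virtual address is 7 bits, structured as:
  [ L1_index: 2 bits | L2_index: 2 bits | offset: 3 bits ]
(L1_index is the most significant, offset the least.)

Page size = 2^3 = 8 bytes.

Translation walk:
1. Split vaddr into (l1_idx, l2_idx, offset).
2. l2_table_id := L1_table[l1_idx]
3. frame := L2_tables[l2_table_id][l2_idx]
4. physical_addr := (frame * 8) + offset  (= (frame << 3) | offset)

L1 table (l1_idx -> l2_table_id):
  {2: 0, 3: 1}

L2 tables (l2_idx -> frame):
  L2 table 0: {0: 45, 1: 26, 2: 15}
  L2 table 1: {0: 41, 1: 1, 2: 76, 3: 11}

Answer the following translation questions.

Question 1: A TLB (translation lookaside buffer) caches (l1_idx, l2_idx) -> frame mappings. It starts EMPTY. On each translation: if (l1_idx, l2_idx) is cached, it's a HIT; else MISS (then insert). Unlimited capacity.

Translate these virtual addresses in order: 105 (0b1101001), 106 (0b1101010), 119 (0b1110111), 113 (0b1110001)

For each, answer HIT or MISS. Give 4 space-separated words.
Answer: MISS HIT MISS HIT

Derivation:
vaddr=105: (3,1) not in TLB -> MISS, insert
vaddr=106: (3,1) in TLB -> HIT
vaddr=119: (3,2) not in TLB -> MISS, insert
vaddr=113: (3,2) in TLB -> HIT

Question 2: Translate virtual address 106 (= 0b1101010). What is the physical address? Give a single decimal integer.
vaddr = 106 = 0b1101010
Split: l1_idx=3, l2_idx=1, offset=2
L1[3] = 1
L2[1][1] = 1
paddr = 1 * 8 + 2 = 10

Answer: 10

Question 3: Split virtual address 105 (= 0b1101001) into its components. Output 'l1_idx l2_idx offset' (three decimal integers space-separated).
Answer: 3 1 1

Derivation:
vaddr = 105 = 0b1101001
  top 2 bits -> l1_idx = 3
  next 2 bits -> l2_idx = 1
  bottom 3 bits -> offset = 1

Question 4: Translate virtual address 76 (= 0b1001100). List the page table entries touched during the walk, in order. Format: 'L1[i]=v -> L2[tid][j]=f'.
Answer: L1[2]=0 -> L2[0][1]=26

Derivation:
vaddr = 76 = 0b1001100
Split: l1_idx=2, l2_idx=1, offset=4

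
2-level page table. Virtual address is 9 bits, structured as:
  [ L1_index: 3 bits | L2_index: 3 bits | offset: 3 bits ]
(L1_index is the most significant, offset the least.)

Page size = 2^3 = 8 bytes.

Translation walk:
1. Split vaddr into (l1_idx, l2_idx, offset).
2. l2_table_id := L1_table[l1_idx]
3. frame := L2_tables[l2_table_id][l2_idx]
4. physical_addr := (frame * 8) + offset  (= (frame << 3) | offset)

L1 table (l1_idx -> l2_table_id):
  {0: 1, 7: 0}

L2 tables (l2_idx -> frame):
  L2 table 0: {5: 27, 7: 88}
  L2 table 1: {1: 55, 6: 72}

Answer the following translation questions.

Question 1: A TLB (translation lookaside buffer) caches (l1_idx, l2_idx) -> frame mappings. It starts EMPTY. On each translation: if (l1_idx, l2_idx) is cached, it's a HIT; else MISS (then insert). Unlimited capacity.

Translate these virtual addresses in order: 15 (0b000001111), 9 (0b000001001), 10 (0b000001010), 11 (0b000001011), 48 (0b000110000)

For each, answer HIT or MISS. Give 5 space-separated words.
Answer: MISS HIT HIT HIT MISS

Derivation:
vaddr=15: (0,1) not in TLB -> MISS, insert
vaddr=9: (0,1) in TLB -> HIT
vaddr=10: (0,1) in TLB -> HIT
vaddr=11: (0,1) in TLB -> HIT
vaddr=48: (0,6) not in TLB -> MISS, insert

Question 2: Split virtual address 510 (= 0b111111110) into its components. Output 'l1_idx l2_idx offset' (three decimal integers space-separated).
vaddr = 510 = 0b111111110
  top 3 bits -> l1_idx = 7
  next 3 bits -> l2_idx = 7
  bottom 3 bits -> offset = 6

Answer: 7 7 6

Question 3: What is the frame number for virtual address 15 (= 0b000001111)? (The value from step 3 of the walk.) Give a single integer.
vaddr = 15: l1_idx=0, l2_idx=1
L1[0] = 1; L2[1][1] = 55

Answer: 55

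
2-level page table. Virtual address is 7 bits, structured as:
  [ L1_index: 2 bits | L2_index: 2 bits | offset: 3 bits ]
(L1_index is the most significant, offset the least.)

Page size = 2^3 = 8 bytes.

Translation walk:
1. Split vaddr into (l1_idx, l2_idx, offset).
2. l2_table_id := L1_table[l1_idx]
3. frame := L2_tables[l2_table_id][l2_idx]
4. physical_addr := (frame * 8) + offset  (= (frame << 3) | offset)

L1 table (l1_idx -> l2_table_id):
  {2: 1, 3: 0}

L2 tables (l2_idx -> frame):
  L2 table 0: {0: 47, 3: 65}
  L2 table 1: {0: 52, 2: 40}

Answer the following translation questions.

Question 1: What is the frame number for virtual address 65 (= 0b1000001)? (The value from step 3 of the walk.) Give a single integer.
Answer: 52

Derivation:
vaddr = 65: l1_idx=2, l2_idx=0
L1[2] = 1; L2[1][0] = 52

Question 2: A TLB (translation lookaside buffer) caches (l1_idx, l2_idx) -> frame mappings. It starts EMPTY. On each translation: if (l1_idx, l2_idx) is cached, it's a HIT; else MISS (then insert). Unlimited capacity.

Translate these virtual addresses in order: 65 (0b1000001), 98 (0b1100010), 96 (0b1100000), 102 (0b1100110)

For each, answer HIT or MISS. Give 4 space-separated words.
vaddr=65: (2,0) not in TLB -> MISS, insert
vaddr=98: (3,0) not in TLB -> MISS, insert
vaddr=96: (3,0) in TLB -> HIT
vaddr=102: (3,0) in TLB -> HIT

Answer: MISS MISS HIT HIT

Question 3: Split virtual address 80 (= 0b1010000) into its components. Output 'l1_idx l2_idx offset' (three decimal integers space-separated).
Answer: 2 2 0

Derivation:
vaddr = 80 = 0b1010000
  top 2 bits -> l1_idx = 2
  next 2 bits -> l2_idx = 2
  bottom 3 bits -> offset = 0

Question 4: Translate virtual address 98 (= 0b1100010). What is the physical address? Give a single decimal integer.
vaddr = 98 = 0b1100010
Split: l1_idx=3, l2_idx=0, offset=2
L1[3] = 0
L2[0][0] = 47
paddr = 47 * 8 + 2 = 378

Answer: 378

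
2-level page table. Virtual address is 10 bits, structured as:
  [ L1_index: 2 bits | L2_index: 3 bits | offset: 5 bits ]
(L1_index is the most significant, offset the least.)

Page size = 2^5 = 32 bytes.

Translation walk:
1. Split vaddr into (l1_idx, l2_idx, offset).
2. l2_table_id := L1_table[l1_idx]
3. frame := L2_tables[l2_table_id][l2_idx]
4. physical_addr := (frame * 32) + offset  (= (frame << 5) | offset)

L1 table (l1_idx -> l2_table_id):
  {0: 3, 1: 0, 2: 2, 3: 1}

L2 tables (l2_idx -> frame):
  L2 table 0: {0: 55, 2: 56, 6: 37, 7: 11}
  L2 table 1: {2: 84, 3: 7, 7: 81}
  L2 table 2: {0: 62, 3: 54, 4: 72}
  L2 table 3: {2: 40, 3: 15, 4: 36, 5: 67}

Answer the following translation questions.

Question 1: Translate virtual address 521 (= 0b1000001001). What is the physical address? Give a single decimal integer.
vaddr = 521 = 0b1000001001
Split: l1_idx=2, l2_idx=0, offset=9
L1[2] = 2
L2[2][0] = 62
paddr = 62 * 32 + 9 = 1993

Answer: 1993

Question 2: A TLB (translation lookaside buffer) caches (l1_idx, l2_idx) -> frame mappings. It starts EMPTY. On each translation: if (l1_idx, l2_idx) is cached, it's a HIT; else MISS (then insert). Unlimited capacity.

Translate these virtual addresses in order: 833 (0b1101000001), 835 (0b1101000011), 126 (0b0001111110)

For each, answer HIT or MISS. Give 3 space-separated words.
Answer: MISS HIT MISS

Derivation:
vaddr=833: (3,2) not in TLB -> MISS, insert
vaddr=835: (3,2) in TLB -> HIT
vaddr=126: (0,3) not in TLB -> MISS, insert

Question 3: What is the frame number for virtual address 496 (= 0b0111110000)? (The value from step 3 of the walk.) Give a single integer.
Answer: 11

Derivation:
vaddr = 496: l1_idx=1, l2_idx=7
L1[1] = 0; L2[0][7] = 11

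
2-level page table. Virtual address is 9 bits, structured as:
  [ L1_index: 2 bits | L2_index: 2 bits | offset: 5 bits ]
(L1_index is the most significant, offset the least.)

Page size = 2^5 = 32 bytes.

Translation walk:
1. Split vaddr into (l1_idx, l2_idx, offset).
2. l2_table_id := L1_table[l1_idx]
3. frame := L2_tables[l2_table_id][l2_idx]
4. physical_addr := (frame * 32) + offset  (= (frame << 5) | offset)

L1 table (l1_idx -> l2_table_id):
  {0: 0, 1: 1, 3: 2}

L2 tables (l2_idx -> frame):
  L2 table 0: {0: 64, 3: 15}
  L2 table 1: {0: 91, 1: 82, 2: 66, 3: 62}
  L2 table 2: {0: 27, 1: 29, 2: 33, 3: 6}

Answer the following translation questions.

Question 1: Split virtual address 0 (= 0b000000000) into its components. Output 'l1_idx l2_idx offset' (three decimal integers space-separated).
vaddr = 0 = 0b000000000
  top 2 bits -> l1_idx = 0
  next 2 bits -> l2_idx = 0
  bottom 5 bits -> offset = 0

Answer: 0 0 0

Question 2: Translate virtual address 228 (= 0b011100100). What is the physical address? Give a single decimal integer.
vaddr = 228 = 0b011100100
Split: l1_idx=1, l2_idx=3, offset=4
L1[1] = 1
L2[1][3] = 62
paddr = 62 * 32 + 4 = 1988

Answer: 1988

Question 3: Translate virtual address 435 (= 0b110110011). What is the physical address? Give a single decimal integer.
Answer: 947

Derivation:
vaddr = 435 = 0b110110011
Split: l1_idx=3, l2_idx=1, offset=19
L1[3] = 2
L2[2][1] = 29
paddr = 29 * 32 + 19 = 947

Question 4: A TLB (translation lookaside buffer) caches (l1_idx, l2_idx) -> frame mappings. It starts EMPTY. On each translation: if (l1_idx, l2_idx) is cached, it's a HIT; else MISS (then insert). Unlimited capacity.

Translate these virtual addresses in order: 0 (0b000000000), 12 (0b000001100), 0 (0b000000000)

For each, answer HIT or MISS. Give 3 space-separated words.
vaddr=0: (0,0) not in TLB -> MISS, insert
vaddr=12: (0,0) in TLB -> HIT
vaddr=0: (0,0) in TLB -> HIT

Answer: MISS HIT HIT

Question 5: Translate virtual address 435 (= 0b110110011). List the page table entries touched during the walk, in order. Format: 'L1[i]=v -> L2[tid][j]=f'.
Answer: L1[3]=2 -> L2[2][1]=29

Derivation:
vaddr = 435 = 0b110110011
Split: l1_idx=3, l2_idx=1, offset=19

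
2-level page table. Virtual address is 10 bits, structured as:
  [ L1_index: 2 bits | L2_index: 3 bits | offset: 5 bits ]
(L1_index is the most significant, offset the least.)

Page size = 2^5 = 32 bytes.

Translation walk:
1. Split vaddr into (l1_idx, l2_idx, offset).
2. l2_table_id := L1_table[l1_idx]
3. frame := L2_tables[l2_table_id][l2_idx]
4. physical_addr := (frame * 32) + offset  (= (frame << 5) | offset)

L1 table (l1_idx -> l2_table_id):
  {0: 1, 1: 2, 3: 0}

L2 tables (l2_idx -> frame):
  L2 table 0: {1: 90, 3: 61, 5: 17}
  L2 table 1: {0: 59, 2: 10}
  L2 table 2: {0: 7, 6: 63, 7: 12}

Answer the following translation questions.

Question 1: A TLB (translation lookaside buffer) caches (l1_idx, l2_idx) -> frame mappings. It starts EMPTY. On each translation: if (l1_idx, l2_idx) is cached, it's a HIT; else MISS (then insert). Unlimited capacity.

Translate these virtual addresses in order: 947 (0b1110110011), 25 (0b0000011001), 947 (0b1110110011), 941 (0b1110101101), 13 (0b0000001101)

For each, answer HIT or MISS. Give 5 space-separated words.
Answer: MISS MISS HIT HIT HIT

Derivation:
vaddr=947: (3,5) not in TLB -> MISS, insert
vaddr=25: (0,0) not in TLB -> MISS, insert
vaddr=947: (3,5) in TLB -> HIT
vaddr=941: (3,5) in TLB -> HIT
vaddr=13: (0,0) in TLB -> HIT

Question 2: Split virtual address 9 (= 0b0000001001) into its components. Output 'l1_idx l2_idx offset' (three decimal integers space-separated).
vaddr = 9 = 0b0000001001
  top 2 bits -> l1_idx = 0
  next 3 bits -> l2_idx = 0
  bottom 5 bits -> offset = 9

Answer: 0 0 9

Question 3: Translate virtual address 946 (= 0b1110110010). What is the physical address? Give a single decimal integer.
vaddr = 946 = 0b1110110010
Split: l1_idx=3, l2_idx=5, offset=18
L1[3] = 0
L2[0][5] = 17
paddr = 17 * 32 + 18 = 562

Answer: 562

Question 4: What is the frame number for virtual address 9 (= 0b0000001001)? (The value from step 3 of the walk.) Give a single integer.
Answer: 59

Derivation:
vaddr = 9: l1_idx=0, l2_idx=0
L1[0] = 1; L2[1][0] = 59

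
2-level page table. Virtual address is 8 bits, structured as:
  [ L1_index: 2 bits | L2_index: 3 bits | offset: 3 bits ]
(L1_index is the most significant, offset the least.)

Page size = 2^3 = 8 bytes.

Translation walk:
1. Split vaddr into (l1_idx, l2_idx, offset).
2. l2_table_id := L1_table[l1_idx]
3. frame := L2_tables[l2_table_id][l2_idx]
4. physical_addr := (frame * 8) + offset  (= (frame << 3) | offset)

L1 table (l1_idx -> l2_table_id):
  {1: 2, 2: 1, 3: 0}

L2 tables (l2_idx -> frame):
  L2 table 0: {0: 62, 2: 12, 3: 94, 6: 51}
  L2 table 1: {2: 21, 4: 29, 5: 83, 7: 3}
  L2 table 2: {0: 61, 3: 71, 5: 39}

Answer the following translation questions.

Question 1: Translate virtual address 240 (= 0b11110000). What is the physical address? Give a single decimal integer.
Answer: 408

Derivation:
vaddr = 240 = 0b11110000
Split: l1_idx=3, l2_idx=6, offset=0
L1[3] = 0
L2[0][6] = 51
paddr = 51 * 8 + 0 = 408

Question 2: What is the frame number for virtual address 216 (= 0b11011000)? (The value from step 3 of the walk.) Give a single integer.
vaddr = 216: l1_idx=3, l2_idx=3
L1[3] = 0; L2[0][3] = 94

Answer: 94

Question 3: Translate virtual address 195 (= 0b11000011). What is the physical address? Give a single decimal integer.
vaddr = 195 = 0b11000011
Split: l1_idx=3, l2_idx=0, offset=3
L1[3] = 0
L2[0][0] = 62
paddr = 62 * 8 + 3 = 499

Answer: 499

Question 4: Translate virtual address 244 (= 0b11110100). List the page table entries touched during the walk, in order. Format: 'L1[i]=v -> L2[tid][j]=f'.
vaddr = 244 = 0b11110100
Split: l1_idx=3, l2_idx=6, offset=4

Answer: L1[3]=0 -> L2[0][6]=51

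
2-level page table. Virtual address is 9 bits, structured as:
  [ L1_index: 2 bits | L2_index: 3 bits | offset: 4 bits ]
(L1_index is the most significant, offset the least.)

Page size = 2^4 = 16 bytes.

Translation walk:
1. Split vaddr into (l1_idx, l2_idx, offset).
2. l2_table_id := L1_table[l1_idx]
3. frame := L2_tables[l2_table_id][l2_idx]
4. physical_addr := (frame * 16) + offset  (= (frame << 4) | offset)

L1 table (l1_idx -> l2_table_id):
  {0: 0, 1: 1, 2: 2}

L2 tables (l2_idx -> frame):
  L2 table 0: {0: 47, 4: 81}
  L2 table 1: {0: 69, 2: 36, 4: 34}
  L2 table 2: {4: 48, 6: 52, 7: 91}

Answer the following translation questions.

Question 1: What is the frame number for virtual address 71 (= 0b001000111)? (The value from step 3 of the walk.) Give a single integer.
vaddr = 71: l1_idx=0, l2_idx=4
L1[0] = 0; L2[0][4] = 81

Answer: 81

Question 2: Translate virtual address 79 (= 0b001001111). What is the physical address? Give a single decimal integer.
Answer: 1311

Derivation:
vaddr = 79 = 0b001001111
Split: l1_idx=0, l2_idx=4, offset=15
L1[0] = 0
L2[0][4] = 81
paddr = 81 * 16 + 15 = 1311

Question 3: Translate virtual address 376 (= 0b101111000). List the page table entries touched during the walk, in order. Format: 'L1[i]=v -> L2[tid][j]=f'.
Answer: L1[2]=2 -> L2[2][7]=91

Derivation:
vaddr = 376 = 0b101111000
Split: l1_idx=2, l2_idx=7, offset=8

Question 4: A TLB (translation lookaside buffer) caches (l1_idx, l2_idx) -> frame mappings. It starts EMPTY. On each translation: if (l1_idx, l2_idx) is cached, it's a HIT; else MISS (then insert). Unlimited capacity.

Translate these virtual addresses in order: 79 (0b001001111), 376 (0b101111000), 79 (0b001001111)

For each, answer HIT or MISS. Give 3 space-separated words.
vaddr=79: (0,4) not in TLB -> MISS, insert
vaddr=376: (2,7) not in TLB -> MISS, insert
vaddr=79: (0,4) in TLB -> HIT

Answer: MISS MISS HIT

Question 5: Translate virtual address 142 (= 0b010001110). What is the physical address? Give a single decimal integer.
vaddr = 142 = 0b010001110
Split: l1_idx=1, l2_idx=0, offset=14
L1[1] = 1
L2[1][0] = 69
paddr = 69 * 16 + 14 = 1118

Answer: 1118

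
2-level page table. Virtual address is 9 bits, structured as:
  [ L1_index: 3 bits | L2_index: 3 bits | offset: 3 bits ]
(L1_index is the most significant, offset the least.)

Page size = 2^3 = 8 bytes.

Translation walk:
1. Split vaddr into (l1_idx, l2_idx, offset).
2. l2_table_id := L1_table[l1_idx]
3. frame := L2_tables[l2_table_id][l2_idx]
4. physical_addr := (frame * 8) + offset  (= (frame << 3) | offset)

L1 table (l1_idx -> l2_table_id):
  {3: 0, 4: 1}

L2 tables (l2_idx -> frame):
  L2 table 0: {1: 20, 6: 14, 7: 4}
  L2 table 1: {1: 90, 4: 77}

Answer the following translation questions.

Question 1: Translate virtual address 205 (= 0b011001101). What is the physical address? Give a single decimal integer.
Answer: 165

Derivation:
vaddr = 205 = 0b011001101
Split: l1_idx=3, l2_idx=1, offset=5
L1[3] = 0
L2[0][1] = 20
paddr = 20 * 8 + 5 = 165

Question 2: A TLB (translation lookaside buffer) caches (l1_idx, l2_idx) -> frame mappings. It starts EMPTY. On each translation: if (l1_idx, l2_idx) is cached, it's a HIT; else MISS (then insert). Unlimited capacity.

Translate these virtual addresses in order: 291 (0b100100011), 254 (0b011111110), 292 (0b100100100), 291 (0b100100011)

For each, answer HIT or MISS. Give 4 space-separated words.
Answer: MISS MISS HIT HIT

Derivation:
vaddr=291: (4,4) not in TLB -> MISS, insert
vaddr=254: (3,7) not in TLB -> MISS, insert
vaddr=292: (4,4) in TLB -> HIT
vaddr=291: (4,4) in TLB -> HIT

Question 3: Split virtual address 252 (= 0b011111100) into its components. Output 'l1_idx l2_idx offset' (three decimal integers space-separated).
vaddr = 252 = 0b011111100
  top 3 bits -> l1_idx = 3
  next 3 bits -> l2_idx = 7
  bottom 3 bits -> offset = 4

Answer: 3 7 4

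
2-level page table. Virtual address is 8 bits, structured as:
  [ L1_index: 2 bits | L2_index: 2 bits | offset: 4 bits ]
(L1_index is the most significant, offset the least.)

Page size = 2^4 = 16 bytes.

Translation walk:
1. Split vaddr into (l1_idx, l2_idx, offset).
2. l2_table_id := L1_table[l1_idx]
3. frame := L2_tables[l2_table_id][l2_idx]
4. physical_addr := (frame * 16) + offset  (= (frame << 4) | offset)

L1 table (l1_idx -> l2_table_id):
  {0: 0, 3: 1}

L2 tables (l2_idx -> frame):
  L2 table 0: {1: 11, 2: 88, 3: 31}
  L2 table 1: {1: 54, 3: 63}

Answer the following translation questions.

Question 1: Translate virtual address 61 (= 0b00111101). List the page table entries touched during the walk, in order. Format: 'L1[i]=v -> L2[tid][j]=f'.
Answer: L1[0]=0 -> L2[0][3]=31

Derivation:
vaddr = 61 = 0b00111101
Split: l1_idx=0, l2_idx=3, offset=13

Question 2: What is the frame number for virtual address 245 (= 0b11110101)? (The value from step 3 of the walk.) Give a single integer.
vaddr = 245: l1_idx=3, l2_idx=3
L1[3] = 1; L2[1][3] = 63

Answer: 63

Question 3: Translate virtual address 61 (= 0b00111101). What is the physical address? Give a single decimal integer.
Answer: 509

Derivation:
vaddr = 61 = 0b00111101
Split: l1_idx=0, l2_idx=3, offset=13
L1[0] = 0
L2[0][3] = 31
paddr = 31 * 16 + 13 = 509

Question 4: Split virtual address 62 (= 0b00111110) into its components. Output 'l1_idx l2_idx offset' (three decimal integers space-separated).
Answer: 0 3 14

Derivation:
vaddr = 62 = 0b00111110
  top 2 bits -> l1_idx = 0
  next 2 bits -> l2_idx = 3
  bottom 4 bits -> offset = 14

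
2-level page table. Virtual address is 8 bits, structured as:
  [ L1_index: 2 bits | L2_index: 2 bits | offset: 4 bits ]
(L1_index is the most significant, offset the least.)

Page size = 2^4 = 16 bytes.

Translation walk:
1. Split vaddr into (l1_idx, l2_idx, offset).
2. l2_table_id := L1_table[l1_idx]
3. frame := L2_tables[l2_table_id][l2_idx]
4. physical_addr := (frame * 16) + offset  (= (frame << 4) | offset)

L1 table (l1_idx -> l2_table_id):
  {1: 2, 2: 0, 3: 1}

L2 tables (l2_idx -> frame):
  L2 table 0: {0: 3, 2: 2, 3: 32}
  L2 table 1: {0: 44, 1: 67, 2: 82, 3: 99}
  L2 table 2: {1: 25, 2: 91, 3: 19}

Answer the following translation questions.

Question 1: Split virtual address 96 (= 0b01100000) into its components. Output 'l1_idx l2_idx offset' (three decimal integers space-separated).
Answer: 1 2 0

Derivation:
vaddr = 96 = 0b01100000
  top 2 bits -> l1_idx = 1
  next 2 bits -> l2_idx = 2
  bottom 4 bits -> offset = 0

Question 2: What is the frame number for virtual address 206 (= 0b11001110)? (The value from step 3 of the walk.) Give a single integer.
Answer: 44

Derivation:
vaddr = 206: l1_idx=3, l2_idx=0
L1[3] = 1; L2[1][0] = 44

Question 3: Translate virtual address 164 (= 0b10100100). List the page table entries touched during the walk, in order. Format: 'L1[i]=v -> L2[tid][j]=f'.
Answer: L1[2]=0 -> L2[0][2]=2

Derivation:
vaddr = 164 = 0b10100100
Split: l1_idx=2, l2_idx=2, offset=4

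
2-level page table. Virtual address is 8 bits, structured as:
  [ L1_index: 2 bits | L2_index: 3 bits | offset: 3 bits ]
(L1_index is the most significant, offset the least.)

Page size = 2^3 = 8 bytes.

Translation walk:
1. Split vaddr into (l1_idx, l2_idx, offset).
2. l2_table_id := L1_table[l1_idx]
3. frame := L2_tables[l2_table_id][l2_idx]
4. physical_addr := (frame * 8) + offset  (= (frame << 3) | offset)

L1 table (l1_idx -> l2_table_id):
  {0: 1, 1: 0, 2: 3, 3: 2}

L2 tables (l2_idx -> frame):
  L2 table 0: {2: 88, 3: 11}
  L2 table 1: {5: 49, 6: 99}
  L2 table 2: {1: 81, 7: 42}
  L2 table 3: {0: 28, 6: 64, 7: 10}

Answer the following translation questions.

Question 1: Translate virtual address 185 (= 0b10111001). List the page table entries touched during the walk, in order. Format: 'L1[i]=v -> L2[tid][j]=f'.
Answer: L1[2]=3 -> L2[3][7]=10

Derivation:
vaddr = 185 = 0b10111001
Split: l1_idx=2, l2_idx=7, offset=1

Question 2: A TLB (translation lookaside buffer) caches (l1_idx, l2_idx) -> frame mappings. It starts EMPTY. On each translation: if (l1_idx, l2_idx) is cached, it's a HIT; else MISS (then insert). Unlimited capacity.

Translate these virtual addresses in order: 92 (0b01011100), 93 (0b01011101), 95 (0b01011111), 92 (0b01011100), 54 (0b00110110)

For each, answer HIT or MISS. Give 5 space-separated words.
vaddr=92: (1,3) not in TLB -> MISS, insert
vaddr=93: (1,3) in TLB -> HIT
vaddr=95: (1,3) in TLB -> HIT
vaddr=92: (1,3) in TLB -> HIT
vaddr=54: (0,6) not in TLB -> MISS, insert

Answer: MISS HIT HIT HIT MISS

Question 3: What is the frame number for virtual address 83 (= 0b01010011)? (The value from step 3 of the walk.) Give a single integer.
vaddr = 83: l1_idx=1, l2_idx=2
L1[1] = 0; L2[0][2] = 88

Answer: 88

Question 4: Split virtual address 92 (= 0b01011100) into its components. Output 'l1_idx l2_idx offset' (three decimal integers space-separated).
vaddr = 92 = 0b01011100
  top 2 bits -> l1_idx = 1
  next 3 bits -> l2_idx = 3
  bottom 3 bits -> offset = 4

Answer: 1 3 4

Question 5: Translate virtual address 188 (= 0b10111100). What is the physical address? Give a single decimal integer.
vaddr = 188 = 0b10111100
Split: l1_idx=2, l2_idx=7, offset=4
L1[2] = 3
L2[3][7] = 10
paddr = 10 * 8 + 4 = 84

Answer: 84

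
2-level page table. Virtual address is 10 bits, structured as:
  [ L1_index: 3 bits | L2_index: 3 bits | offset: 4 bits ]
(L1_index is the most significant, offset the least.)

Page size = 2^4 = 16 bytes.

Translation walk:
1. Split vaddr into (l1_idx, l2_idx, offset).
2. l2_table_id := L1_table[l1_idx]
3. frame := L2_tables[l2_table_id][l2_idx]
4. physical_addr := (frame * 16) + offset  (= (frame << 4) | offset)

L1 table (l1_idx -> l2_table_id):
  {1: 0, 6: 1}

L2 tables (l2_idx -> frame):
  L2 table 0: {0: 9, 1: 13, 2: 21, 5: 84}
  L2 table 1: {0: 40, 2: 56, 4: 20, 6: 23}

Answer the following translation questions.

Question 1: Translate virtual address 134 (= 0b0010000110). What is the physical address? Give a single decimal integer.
Answer: 150

Derivation:
vaddr = 134 = 0b0010000110
Split: l1_idx=1, l2_idx=0, offset=6
L1[1] = 0
L2[0][0] = 9
paddr = 9 * 16 + 6 = 150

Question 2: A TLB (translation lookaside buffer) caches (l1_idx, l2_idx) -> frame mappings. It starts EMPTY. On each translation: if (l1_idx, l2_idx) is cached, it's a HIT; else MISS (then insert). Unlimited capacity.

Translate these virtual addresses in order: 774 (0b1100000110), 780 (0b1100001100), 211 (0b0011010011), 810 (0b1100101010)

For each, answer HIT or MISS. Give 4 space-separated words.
vaddr=774: (6,0) not in TLB -> MISS, insert
vaddr=780: (6,0) in TLB -> HIT
vaddr=211: (1,5) not in TLB -> MISS, insert
vaddr=810: (6,2) not in TLB -> MISS, insert

Answer: MISS HIT MISS MISS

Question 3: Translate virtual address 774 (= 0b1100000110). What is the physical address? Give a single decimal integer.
Answer: 646

Derivation:
vaddr = 774 = 0b1100000110
Split: l1_idx=6, l2_idx=0, offset=6
L1[6] = 1
L2[1][0] = 40
paddr = 40 * 16 + 6 = 646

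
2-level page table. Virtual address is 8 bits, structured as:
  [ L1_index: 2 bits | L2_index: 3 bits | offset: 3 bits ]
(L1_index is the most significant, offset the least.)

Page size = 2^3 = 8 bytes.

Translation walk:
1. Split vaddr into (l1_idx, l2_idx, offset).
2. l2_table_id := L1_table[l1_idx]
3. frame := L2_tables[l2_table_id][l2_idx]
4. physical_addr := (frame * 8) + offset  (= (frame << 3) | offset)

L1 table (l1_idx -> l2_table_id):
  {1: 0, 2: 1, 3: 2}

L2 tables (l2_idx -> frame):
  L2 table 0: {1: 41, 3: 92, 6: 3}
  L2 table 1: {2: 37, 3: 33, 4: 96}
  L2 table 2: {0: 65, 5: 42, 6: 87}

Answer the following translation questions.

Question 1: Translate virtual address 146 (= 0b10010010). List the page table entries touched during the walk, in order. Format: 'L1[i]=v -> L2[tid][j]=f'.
Answer: L1[2]=1 -> L2[1][2]=37

Derivation:
vaddr = 146 = 0b10010010
Split: l1_idx=2, l2_idx=2, offset=2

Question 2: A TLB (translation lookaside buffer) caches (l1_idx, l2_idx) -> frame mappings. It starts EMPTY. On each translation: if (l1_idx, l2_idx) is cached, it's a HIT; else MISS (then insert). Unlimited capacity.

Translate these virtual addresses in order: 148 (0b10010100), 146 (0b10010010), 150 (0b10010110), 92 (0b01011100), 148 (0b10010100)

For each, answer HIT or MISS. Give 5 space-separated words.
vaddr=148: (2,2) not in TLB -> MISS, insert
vaddr=146: (2,2) in TLB -> HIT
vaddr=150: (2,2) in TLB -> HIT
vaddr=92: (1,3) not in TLB -> MISS, insert
vaddr=148: (2,2) in TLB -> HIT

Answer: MISS HIT HIT MISS HIT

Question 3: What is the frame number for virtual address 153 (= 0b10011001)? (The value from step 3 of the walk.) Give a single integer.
vaddr = 153: l1_idx=2, l2_idx=3
L1[2] = 1; L2[1][3] = 33

Answer: 33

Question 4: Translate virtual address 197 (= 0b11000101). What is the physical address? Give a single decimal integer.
vaddr = 197 = 0b11000101
Split: l1_idx=3, l2_idx=0, offset=5
L1[3] = 2
L2[2][0] = 65
paddr = 65 * 8 + 5 = 525

Answer: 525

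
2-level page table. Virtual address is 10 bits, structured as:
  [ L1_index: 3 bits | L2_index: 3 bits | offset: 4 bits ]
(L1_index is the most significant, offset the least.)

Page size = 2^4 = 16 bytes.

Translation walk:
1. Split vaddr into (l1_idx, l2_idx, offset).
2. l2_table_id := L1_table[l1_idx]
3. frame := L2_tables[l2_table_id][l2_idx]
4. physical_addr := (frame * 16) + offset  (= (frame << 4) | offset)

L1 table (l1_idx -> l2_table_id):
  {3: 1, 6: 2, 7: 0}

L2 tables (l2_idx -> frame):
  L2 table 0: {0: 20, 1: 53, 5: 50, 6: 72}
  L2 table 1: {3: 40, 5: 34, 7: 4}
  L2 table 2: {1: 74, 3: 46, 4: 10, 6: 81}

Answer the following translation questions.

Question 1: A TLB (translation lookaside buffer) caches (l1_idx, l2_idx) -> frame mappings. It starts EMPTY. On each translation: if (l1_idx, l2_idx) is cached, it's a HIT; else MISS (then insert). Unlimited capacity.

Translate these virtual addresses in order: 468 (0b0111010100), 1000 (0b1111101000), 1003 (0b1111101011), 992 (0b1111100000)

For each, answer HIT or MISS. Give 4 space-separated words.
Answer: MISS MISS HIT HIT

Derivation:
vaddr=468: (3,5) not in TLB -> MISS, insert
vaddr=1000: (7,6) not in TLB -> MISS, insert
vaddr=1003: (7,6) in TLB -> HIT
vaddr=992: (7,6) in TLB -> HIT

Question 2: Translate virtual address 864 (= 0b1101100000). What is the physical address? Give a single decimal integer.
vaddr = 864 = 0b1101100000
Split: l1_idx=6, l2_idx=6, offset=0
L1[6] = 2
L2[2][6] = 81
paddr = 81 * 16 + 0 = 1296

Answer: 1296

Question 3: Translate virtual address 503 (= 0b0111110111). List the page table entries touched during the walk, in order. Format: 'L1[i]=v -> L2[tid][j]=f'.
vaddr = 503 = 0b0111110111
Split: l1_idx=3, l2_idx=7, offset=7

Answer: L1[3]=1 -> L2[1][7]=4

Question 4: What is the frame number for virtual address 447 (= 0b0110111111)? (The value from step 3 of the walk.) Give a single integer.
vaddr = 447: l1_idx=3, l2_idx=3
L1[3] = 1; L2[1][3] = 40

Answer: 40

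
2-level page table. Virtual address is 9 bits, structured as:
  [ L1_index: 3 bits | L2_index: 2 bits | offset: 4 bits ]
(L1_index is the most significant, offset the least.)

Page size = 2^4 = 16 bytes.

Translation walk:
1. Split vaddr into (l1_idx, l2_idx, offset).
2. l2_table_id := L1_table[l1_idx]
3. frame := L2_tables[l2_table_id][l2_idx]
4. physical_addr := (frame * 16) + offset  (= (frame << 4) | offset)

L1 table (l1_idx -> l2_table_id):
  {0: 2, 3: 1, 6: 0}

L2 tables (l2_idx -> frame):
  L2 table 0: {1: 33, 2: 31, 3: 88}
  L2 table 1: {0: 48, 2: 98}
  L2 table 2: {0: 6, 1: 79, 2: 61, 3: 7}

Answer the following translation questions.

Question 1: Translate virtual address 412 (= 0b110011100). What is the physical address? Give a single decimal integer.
vaddr = 412 = 0b110011100
Split: l1_idx=6, l2_idx=1, offset=12
L1[6] = 0
L2[0][1] = 33
paddr = 33 * 16 + 12 = 540

Answer: 540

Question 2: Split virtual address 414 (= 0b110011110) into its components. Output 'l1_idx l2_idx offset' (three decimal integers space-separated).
Answer: 6 1 14

Derivation:
vaddr = 414 = 0b110011110
  top 3 bits -> l1_idx = 6
  next 2 bits -> l2_idx = 1
  bottom 4 bits -> offset = 14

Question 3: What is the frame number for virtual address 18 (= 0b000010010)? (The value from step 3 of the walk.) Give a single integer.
Answer: 79

Derivation:
vaddr = 18: l1_idx=0, l2_idx=1
L1[0] = 2; L2[2][1] = 79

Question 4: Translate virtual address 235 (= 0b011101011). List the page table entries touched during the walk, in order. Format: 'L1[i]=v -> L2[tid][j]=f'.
vaddr = 235 = 0b011101011
Split: l1_idx=3, l2_idx=2, offset=11

Answer: L1[3]=1 -> L2[1][2]=98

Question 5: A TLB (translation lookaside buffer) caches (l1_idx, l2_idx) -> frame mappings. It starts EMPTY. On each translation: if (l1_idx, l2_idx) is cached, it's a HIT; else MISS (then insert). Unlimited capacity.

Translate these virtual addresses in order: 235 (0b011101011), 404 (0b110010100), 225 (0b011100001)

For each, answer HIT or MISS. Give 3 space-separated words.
vaddr=235: (3,2) not in TLB -> MISS, insert
vaddr=404: (6,1) not in TLB -> MISS, insert
vaddr=225: (3,2) in TLB -> HIT

Answer: MISS MISS HIT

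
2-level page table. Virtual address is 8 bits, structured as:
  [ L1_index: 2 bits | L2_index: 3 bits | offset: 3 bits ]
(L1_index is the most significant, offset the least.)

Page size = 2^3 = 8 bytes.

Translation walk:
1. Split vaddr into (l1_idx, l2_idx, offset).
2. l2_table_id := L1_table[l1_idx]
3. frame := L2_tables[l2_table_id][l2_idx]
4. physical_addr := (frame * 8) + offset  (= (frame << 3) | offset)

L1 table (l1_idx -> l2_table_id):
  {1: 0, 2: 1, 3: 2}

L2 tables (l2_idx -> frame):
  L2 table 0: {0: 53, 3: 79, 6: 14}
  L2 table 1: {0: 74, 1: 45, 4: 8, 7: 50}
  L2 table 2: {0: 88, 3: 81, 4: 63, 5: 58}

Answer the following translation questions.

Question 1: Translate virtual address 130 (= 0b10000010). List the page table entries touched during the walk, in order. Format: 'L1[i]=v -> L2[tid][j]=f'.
Answer: L1[2]=1 -> L2[1][0]=74

Derivation:
vaddr = 130 = 0b10000010
Split: l1_idx=2, l2_idx=0, offset=2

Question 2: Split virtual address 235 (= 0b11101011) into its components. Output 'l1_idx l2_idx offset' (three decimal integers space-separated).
Answer: 3 5 3

Derivation:
vaddr = 235 = 0b11101011
  top 2 bits -> l1_idx = 3
  next 3 bits -> l2_idx = 5
  bottom 3 bits -> offset = 3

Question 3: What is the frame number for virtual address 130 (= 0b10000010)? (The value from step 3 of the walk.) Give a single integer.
Answer: 74

Derivation:
vaddr = 130: l1_idx=2, l2_idx=0
L1[2] = 1; L2[1][0] = 74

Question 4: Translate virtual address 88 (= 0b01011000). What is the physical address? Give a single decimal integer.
vaddr = 88 = 0b01011000
Split: l1_idx=1, l2_idx=3, offset=0
L1[1] = 0
L2[0][3] = 79
paddr = 79 * 8 + 0 = 632

Answer: 632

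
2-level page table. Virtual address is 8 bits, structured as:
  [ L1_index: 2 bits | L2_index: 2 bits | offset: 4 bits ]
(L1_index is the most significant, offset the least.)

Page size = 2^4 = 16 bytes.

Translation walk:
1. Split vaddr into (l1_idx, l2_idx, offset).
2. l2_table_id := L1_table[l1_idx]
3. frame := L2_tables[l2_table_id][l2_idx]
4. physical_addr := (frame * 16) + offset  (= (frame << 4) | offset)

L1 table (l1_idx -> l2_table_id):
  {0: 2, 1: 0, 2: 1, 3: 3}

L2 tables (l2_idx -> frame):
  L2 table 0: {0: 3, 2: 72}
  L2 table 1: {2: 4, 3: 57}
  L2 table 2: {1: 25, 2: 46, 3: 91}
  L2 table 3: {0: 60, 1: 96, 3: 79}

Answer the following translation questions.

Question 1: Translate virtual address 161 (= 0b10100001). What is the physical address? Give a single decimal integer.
Answer: 65

Derivation:
vaddr = 161 = 0b10100001
Split: l1_idx=2, l2_idx=2, offset=1
L1[2] = 1
L2[1][2] = 4
paddr = 4 * 16 + 1 = 65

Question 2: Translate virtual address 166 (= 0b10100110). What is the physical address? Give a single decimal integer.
vaddr = 166 = 0b10100110
Split: l1_idx=2, l2_idx=2, offset=6
L1[2] = 1
L2[1][2] = 4
paddr = 4 * 16 + 6 = 70

Answer: 70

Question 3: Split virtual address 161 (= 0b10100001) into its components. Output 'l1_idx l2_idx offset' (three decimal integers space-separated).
Answer: 2 2 1

Derivation:
vaddr = 161 = 0b10100001
  top 2 bits -> l1_idx = 2
  next 2 bits -> l2_idx = 2
  bottom 4 bits -> offset = 1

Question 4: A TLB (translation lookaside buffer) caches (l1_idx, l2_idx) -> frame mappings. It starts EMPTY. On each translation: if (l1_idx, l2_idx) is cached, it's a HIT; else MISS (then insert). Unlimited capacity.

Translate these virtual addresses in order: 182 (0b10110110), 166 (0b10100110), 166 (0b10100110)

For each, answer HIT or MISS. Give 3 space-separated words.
vaddr=182: (2,3) not in TLB -> MISS, insert
vaddr=166: (2,2) not in TLB -> MISS, insert
vaddr=166: (2,2) in TLB -> HIT

Answer: MISS MISS HIT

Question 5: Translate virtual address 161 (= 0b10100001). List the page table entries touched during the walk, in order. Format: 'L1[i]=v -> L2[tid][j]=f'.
vaddr = 161 = 0b10100001
Split: l1_idx=2, l2_idx=2, offset=1

Answer: L1[2]=1 -> L2[1][2]=4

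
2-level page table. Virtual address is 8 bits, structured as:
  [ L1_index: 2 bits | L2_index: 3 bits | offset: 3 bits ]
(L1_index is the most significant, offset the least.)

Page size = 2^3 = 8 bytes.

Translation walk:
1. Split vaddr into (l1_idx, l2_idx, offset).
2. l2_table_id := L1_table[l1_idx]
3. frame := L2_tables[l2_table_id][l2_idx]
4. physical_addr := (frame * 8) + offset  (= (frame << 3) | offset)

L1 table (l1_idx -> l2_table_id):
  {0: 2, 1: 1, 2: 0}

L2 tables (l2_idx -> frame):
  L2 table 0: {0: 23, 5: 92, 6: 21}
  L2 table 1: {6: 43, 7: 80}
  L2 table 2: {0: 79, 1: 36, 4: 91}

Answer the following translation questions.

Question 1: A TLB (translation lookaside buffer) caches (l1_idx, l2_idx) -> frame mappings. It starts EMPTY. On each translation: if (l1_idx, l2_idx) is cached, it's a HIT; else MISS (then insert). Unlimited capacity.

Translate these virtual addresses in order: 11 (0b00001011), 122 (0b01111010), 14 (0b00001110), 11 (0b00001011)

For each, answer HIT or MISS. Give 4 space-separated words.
vaddr=11: (0,1) not in TLB -> MISS, insert
vaddr=122: (1,7) not in TLB -> MISS, insert
vaddr=14: (0,1) in TLB -> HIT
vaddr=11: (0,1) in TLB -> HIT

Answer: MISS MISS HIT HIT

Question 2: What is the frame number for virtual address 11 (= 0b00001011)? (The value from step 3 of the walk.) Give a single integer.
Answer: 36

Derivation:
vaddr = 11: l1_idx=0, l2_idx=1
L1[0] = 2; L2[2][1] = 36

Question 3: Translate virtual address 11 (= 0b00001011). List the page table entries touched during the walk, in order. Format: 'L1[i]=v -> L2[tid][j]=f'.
vaddr = 11 = 0b00001011
Split: l1_idx=0, l2_idx=1, offset=3

Answer: L1[0]=2 -> L2[2][1]=36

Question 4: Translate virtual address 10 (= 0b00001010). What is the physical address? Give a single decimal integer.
Answer: 290

Derivation:
vaddr = 10 = 0b00001010
Split: l1_idx=0, l2_idx=1, offset=2
L1[0] = 2
L2[2][1] = 36
paddr = 36 * 8 + 2 = 290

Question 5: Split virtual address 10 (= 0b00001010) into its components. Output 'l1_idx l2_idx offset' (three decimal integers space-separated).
Answer: 0 1 2

Derivation:
vaddr = 10 = 0b00001010
  top 2 bits -> l1_idx = 0
  next 3 bits -> l2_idx = 1
  bottom 3 bits -> offset = 2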